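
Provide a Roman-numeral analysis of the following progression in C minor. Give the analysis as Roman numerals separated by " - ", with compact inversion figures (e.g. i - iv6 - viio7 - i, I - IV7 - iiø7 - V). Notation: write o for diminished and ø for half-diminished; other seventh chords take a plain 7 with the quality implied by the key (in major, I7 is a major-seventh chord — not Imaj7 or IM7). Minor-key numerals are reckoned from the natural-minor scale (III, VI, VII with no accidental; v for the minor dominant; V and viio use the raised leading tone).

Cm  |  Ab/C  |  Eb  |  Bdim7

Cm: minor triad on C = scale degree 1 → i.
Ab/C: root Ab is the submediant; major triad there is VI6.
Eb: root Eb is the mediant; major triad there is III.
Bdim7: fully diminished seventh chord on B = scale degree 7 → viio7.

i - VI6 - III - viio7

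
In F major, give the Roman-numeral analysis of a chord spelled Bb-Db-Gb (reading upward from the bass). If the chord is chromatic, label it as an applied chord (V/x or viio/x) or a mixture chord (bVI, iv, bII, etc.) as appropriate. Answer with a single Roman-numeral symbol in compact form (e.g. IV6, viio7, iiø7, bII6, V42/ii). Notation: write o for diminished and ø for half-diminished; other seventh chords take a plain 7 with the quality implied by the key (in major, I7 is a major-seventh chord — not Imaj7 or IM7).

bII6

Stacked in thirds the chord is Gb-Bb-Db: a major triad on Gb.
Gb is the lowered second degree of F major (diatonic 2 would be G). This is the Neapolitan sixth — a major triad on the lowered second degree, here in its customary first inversion.
With Bb in the bass the chord is in first inversion, so the figured bass is 6.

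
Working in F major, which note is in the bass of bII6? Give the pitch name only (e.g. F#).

Bb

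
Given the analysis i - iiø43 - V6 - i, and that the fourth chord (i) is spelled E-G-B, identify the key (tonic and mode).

E minor

The chord Em is a minor triad rooted on E; its label is i.
If E is scale degree 1 and the mode makes that degree carry a minor triad, the tonic is E and the mode is minor.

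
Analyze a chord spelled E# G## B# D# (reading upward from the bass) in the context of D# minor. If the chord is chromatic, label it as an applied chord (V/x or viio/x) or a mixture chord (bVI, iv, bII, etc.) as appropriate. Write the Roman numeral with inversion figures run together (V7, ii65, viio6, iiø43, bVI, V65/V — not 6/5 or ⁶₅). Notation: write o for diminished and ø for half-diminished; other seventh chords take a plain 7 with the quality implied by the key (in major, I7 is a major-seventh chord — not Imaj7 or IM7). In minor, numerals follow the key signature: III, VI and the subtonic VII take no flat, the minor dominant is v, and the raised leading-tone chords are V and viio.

Stacked in thirds the chord is E#-G##-B#-D#: a dominant seventh chord on E#.
E# is not a diatonic chord root with this quality in D# minor, but it lies a perfect fifth above A# (V), so the chord functions as an applied dominant of V.

V7/V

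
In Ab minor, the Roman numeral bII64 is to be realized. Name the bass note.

bII in Ab minor has root Bbb; the chord is Bbb-Db-Fb.
The figure 64 means second inversion — the fifth is in the bass.

Fb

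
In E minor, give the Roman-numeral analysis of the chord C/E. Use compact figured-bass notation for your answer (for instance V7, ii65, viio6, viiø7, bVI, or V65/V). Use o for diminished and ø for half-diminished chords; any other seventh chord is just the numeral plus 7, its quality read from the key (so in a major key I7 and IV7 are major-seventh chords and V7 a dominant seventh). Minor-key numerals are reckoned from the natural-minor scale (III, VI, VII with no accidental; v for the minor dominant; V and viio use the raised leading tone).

Stacked in thirds the chord is C-E-G: a major triad on C.
C is scale degree 6 in E minor, and a major triad on that degree is written VI.
With E in the bass the chord is in first inversion, so the figured bass is 6.

VI6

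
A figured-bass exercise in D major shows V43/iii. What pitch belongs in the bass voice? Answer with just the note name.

The applied chord V43/iii is rooted on C#: C#-E#-G#-B.
The figure 43 means second inversion — the fifth is in the bass.

G#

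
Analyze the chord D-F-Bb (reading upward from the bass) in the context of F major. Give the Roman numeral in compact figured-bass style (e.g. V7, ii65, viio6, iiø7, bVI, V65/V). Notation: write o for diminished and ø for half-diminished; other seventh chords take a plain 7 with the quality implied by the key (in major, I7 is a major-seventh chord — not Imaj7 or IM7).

The pitches Bb-D-F form a major triad rooted on Bb.
Bb is scale degree 4 in F major, and a major triad on that degree is written IV.
With D in the bass the chord is in first inversion, so the figured bass is 6.

IV6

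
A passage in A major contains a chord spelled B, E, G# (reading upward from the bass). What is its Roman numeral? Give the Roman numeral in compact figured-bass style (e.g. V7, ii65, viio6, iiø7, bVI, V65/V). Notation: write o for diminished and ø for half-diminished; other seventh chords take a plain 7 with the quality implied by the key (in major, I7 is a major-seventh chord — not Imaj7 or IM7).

Stacked in thirds the chord is E-G#-B: a major triad on E.
E is scale degree 5 in A major, and a major triad on that degree is written V.
With B in the bass the chord is in second inversion, so the figured bass is 64.

V64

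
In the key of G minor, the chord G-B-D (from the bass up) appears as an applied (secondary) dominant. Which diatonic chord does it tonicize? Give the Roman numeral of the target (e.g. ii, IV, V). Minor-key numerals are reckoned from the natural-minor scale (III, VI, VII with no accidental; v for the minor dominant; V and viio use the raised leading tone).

iv

The chord is a major triad on G.
A dominant resolves down a perfect fifth: G → C. In G minor, C is scale degree 4, i.e. iv.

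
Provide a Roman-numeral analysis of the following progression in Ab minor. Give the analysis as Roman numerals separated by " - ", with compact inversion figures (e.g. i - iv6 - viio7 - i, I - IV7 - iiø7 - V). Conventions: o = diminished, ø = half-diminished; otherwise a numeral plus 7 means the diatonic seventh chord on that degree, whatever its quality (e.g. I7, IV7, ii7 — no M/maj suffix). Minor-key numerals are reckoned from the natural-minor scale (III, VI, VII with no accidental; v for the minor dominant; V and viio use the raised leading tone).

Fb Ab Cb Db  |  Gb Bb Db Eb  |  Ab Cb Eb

iv65 - v65 - i

Fb-Ab-Cb-Db: root Db is the subdominant; minor seventh chord there is iv65.
Gb-Bb-Db-Eb: root Eb is the dominant; minor seventh chord there is v65.
Ab-Cb-Eb has root Ab, degree 1 in Ab minor, so i.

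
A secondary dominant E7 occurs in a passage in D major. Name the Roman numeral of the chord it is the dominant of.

The chord is a dominant seventh chord on E.
A dominant resolves down a perfect fifth: E → A. In D major, A is scale degree 5, i.e. V.

V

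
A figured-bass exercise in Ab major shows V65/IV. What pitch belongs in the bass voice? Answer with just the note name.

C

The applied chord V65/IV is rooted on Ab: Ab-C-Eb-Gb.
The figure 65 means first inversion — the third is in the bass.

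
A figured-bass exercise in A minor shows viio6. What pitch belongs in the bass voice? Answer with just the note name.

B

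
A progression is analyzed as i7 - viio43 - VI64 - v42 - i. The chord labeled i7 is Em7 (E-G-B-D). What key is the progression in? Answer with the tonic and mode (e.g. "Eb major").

E minor

i7 is given as E-G-B-D — a minor seventh chord with root E.
If E is scale degree 1 and the mode makes that degree carry a minor seventh chord, the tonic is E and the mode is minor.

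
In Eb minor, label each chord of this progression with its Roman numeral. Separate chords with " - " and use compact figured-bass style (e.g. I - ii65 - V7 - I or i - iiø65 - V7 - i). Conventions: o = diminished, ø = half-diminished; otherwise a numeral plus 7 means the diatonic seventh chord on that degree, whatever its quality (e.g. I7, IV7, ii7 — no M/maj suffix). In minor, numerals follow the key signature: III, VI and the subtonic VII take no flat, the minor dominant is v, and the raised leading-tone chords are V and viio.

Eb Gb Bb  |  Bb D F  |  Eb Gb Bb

i - V - i

Eb-Gb-Bb: root Eb is the tonic; minor triad there is i.
Bb-D-F has root Bb, degree 5 in Eb minor, so V.
Eb-Gb-Bb has root Eb, degree 1 in Eb minor, so i.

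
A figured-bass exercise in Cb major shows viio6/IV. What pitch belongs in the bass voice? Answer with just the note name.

Gb

The applied chord viio6/IV is rooted on Eb: Eb-Gb-Bbb.
The figure 6 means first inversion — the third is in the bass.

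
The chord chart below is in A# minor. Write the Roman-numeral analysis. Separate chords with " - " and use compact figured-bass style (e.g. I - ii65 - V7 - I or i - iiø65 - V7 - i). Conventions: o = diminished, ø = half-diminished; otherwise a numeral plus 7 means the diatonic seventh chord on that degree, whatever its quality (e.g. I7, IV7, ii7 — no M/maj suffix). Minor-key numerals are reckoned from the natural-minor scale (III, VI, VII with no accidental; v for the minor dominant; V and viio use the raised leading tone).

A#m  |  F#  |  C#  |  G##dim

i - VI - III - viio

A#m has root A#, degree 1 in A# minor, so i.
F#: root F# is the submediant; major triad there is VI.
C#: root C# is the mediant; major triad there is III.
G##dim: diminished triad on G## = scale degree 7 → viio.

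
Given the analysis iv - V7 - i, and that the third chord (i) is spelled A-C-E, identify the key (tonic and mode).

A minor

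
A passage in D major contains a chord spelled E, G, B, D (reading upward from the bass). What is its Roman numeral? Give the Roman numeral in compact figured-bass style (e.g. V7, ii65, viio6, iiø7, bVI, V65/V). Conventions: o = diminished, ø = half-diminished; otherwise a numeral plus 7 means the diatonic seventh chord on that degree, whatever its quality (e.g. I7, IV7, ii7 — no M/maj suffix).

ii7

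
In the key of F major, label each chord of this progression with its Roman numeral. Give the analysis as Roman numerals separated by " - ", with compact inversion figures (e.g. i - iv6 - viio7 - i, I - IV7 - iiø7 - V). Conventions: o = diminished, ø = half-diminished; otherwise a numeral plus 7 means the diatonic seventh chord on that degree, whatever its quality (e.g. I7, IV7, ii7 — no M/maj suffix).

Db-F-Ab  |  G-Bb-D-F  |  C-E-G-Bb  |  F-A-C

bVI - ii7 - V7 - I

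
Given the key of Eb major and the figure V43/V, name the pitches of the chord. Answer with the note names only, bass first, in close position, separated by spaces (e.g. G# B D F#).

C Eb F A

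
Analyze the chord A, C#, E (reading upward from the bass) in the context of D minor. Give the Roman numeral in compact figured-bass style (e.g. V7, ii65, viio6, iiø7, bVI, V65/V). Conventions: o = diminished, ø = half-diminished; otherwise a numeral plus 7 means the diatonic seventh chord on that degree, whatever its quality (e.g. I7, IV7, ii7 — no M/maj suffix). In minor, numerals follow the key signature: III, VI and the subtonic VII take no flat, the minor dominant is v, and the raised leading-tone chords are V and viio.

The pitches A-C#-E form a major triad rooted on A.
A is scale degree 5 in D minor, and a major triad on that degree is written V.

V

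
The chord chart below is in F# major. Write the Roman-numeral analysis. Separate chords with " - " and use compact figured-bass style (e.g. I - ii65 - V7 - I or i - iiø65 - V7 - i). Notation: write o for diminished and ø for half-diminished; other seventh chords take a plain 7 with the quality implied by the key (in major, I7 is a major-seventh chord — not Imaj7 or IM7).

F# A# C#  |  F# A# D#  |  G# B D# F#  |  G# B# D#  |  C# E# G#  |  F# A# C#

F#-A#-C#: major triad on F# = scale degree 1 → I.
F#-A#-D# has root D#, degree 6 in F# major, so vi6.
G#-B-D#-F# has root G#, degree 2 in F# major, so ii7.
G#-B#-D#: chromatic; G# is V of V, so V/V.
C#-E#-G#: major triad on C# = scale degree 5 → V.
F#-A#-C#: root F# is the tonic; major triad there is I.

I - vi6 - ii7 - V/V - V - I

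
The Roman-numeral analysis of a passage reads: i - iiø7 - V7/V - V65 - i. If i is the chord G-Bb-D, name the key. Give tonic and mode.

G minor

The chord Gm is a minor triad rooted on G; its label is i.
If G is scale degree 1 and the mode makes that degree carry a minor triad, the tonic is G and the mode is minor.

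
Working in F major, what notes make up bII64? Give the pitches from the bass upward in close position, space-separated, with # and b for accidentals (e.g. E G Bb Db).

Db Gb Bb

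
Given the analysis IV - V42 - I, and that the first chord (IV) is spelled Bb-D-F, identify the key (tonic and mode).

F major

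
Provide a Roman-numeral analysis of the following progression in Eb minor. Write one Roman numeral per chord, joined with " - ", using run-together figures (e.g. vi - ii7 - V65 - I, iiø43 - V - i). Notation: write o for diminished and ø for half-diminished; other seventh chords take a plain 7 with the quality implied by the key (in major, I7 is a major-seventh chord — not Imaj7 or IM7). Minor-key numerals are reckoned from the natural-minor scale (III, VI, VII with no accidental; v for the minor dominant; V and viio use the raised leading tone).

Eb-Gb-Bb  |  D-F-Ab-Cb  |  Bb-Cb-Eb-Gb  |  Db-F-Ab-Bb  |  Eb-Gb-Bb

Eb-Gb-Bb: root Eb is the tonic; minor triad there is i.
D-F-Ab-Cb has root D, degree 7 in Eb minor, so viio7.
Bb-Cb-Eb-Gb has root Cb, degree 6 in Eb minor, so VI42.
Db-F-Ab-Bb: root Bb is the dominant; minor seventh chord there is v65.
Eb-Gb-Bb: minor triad on Eb = scale degree 1 → i.

i - viio7 - VI42 - v65 - i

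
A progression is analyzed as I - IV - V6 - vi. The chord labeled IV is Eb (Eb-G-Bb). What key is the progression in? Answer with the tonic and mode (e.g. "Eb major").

Bb major

IV is given as Eb-G-Bb — a major triad with root Eb.
IV on Eb implies Eb is the subdominant; that puts the tonic at Bb, and the uppercase numeral fits major mode.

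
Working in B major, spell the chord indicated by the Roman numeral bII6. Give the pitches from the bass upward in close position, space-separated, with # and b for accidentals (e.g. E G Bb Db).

E G C

bII6 is the Neapolitan sixth — a major triad on the lowered second degree, here in its customary first inversion. In B major that root is C.
So the chord is C-E-G.
The figured bass 6 indicates first inversion, placing the third (E) in the bass: E-G-C.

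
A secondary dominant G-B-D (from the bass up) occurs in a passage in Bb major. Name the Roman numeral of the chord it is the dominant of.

The chord is a major triad on G.
A dominant resolves down a perfect fifth: G → C. In Bb major, C is scale degree 2, i.e. ii.

ii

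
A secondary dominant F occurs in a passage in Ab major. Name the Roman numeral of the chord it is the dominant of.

The chord is a major triad on F.
A dominant resolves down a perfect fifth: F → Bb. In Ab major, Bb is scale degree 2, i.e. ii.

ii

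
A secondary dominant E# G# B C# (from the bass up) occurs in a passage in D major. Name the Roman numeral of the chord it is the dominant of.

iii

The chord is a dominant seventh chord on C#.
A dominant resolves down a perfect fifth: C# → F#. In D major, F# is scale degree 3, i.e. iii.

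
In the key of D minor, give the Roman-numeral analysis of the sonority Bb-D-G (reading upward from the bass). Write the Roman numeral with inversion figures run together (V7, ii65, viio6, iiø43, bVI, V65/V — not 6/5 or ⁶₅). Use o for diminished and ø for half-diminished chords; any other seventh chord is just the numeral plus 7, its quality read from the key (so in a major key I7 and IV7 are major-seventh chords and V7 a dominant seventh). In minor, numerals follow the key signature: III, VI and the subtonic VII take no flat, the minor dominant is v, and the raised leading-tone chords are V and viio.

iv6

Stacked in thirds the chord is G-Bb-D: a minor triad on G.
In D minor, G is the subdominant; the diatonic minor triad there is iv.
With Bb in the bass the chord is in first inversion, so the figured bass is 6.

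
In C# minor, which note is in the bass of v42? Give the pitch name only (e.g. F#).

v in C# minor has root G#; the chord is G#-B-D#-F#.
The figure 42 means third inversion — the seventh is in the bass.

F#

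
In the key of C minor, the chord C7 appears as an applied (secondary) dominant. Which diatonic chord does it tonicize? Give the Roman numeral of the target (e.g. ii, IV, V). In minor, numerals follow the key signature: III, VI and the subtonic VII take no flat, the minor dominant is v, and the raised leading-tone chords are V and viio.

The chord is a dominant seventh chord on C.
A dominant resolves down a perfect fifth: C → F. In C minor, F is scale degree 4, i.e. iv.

iv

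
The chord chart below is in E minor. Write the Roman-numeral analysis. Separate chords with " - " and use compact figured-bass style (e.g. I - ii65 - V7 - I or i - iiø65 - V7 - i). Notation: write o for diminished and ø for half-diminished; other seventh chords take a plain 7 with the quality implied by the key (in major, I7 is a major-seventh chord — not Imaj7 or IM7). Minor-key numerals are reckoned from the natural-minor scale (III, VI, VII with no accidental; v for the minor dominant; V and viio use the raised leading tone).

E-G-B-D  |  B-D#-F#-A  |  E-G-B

i7 - V7 - i

E-G-B-D has root E, degree 1 in E minor, so i7.
B-D#-F#-A: dominant seventh chord on B = scale degree 5 → V7.
E-G-B: root E is the tonic; minor triad there is i.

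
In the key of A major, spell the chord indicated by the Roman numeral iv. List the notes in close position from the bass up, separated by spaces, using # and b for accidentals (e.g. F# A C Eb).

D F A

iv is the minor subdominant, borrowed from the parallel minor. In A major that root is D.
So the chord is D-F-A, a minor triad.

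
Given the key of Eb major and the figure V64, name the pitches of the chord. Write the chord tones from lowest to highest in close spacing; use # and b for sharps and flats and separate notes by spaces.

F Bb D

The numeral's case and figure indicate a major triad. In Eb major its root, the dominant, is Bb.
Stacking thirds from Bb gives Bb-D-F.
The figured bass 64 indicates second inversion, placing the fifth (F) in the bass: F-Bb-D.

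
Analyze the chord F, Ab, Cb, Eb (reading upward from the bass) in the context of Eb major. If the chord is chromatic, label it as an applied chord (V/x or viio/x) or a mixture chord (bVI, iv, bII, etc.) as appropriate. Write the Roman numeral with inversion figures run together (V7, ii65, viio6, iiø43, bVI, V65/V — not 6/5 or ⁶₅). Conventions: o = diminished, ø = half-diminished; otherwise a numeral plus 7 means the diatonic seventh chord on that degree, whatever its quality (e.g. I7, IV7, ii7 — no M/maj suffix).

The pitches F-Ab-Cb-Eb form a half-diminished seventh chord rooted on F.
F is the second degree of Eb major. This is the half-diminished supertonic seventh, borrowed from the parallel minor.

iiø7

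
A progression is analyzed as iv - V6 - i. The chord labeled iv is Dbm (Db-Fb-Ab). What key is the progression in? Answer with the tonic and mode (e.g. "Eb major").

The anchor chord is a minor triad on Db, labeled iv.
Counting down 3 scale steps from Db places the tonic on Ab; a minor triad on degree 4 is diatonic only in minor.

Ab minor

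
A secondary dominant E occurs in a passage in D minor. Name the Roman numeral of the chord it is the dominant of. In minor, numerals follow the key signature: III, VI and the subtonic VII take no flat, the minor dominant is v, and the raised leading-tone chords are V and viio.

V

The chord is a major triad on E.
A dominant resolves down a perfect fifth: E → A. In D minor, A is scale degree 5, i.e. V.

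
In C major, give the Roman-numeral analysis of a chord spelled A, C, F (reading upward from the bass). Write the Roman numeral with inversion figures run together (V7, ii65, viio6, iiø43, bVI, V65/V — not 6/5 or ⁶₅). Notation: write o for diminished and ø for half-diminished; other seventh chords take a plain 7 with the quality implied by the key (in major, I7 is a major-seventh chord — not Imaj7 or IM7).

IV6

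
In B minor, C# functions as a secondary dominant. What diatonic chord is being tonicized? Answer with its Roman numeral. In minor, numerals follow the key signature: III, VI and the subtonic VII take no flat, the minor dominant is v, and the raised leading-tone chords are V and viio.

V

The chord is a major triad on C#.
A dominant resolves down a perfect fifth: C# → F#. In B minor, F# is scale degree 5, i.e. V.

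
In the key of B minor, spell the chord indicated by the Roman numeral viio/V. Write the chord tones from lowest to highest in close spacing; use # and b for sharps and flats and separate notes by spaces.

The slash marks an applied leading-tone chord: viio of V. In B minor, V is F#, so the leading tone to it is E#, a half step below.
Building a diminished triad on E# gives E#-G#-B.

E# G# B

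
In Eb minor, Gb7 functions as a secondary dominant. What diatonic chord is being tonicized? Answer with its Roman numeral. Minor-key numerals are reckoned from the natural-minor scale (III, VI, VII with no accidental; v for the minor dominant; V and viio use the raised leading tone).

VI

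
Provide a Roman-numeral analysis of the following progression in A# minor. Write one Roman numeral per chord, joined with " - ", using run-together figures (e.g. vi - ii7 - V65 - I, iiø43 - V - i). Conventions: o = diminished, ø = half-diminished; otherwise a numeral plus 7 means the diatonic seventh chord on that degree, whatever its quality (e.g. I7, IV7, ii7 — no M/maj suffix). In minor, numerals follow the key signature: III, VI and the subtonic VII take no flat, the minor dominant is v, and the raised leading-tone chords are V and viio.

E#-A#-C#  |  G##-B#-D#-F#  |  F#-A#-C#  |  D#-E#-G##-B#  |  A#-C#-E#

i64 - viio7 - VI - V42 - i

E#-A#-C#: root A# is the tonic; minor triad there is i64.
G##-B#-D#-F# has root G##, degree 7 in A# minor, so viio7.
F#-A#-C# has root F#, degree 6 in A# minor, so VI.
D#-E#-G##-B#: root E# is the dominant; dominant seventh chord there is V42.
A#-C#-E# has root A#, degree 1 in A# minor, so i.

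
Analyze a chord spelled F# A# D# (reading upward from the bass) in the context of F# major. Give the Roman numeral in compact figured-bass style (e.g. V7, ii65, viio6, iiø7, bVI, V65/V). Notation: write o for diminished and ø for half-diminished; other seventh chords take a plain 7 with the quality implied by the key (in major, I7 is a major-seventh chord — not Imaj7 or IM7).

The pitches D#-F#-A# form a minor triad rooted on D#.
D# is scale degree 6 in F# major, and a minor triad on that degree is written vi.
With F# in the bass the chord is in first inversion, so the figured bass is 6.

vi6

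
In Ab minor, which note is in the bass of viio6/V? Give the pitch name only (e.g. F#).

The applied chord viio6/V is rooted on D: D-F-Ab.
The figure 6 means first inversion — the third is in the bass.

F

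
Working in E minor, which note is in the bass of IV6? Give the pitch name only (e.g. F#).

C#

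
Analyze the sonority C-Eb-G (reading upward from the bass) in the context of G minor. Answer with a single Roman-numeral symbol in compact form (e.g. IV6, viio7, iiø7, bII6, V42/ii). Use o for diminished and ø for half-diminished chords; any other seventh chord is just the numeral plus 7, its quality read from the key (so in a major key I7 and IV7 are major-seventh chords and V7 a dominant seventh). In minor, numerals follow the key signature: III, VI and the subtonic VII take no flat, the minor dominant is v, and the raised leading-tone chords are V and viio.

The pitches C-Eb-G form a minor triad rooted on C.
In G minor, C is the subdominant; the diatonic minor triad there is iv.

iv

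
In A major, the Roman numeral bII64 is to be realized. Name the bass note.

F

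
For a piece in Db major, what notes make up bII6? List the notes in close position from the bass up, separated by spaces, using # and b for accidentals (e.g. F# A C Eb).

Gb Bbb Ebb

bII6 is the Neapolitan sixth — a major triad on the lowered second degree, here in its customary first inversion. In Db major that root is Ebb.
So the chord is Ebb-Gb-Bbb.
With the 6 figure the chord is in first inversion; from the bass Gb upward in close position it reads Gb-Bbb-Ebb.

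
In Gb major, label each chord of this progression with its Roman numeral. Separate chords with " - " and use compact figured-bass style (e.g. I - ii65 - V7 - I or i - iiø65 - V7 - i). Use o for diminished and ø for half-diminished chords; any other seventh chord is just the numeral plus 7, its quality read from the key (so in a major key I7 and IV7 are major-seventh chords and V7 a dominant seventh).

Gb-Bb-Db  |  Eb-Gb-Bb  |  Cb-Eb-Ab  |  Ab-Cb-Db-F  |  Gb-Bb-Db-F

Gb-Bb-Db has root Gb, degree 1 in Gb major, so I.
Eb-Gb-Bb: root Eb is the submediant; minor triad there is vi.
Cb-Eb-Ab: root Ab is the supertonic; minor triad there is ii6.
Ab-Cb-Db-F: dominant seventh chord on Db = scale degree 5 → V43.
Gb-Bb-Db-F: major seventh chord on Gb = scale degree 1 → I7.

I - vi - ii6 - V43 - I7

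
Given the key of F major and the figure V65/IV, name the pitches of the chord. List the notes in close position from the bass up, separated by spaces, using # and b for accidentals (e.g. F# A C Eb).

A C Eb F

The slash means an applied dominant: we want the dominant of IV. In F major, IV is Bb major, and its dominant is built on F.
Building a dominant seventh chord on F gives F-A-C-Eb.
With the 65 figure the chord is in first inversion; from the bass A upward in close position it reads A-C-Eb-F.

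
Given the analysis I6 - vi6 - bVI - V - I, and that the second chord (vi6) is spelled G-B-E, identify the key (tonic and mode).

The anchor chord is a minor triad on E, labeled vi6.
vi6 on E implies E is the submediant; that puts the tonic at G, and the lowercase numeral fits major mode.

G major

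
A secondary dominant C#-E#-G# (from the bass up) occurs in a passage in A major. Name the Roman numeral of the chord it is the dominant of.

vi

The chord is a major triad on C#.
A dominant resolves down a perfect fifth: C# → F#. In A major, F# is scale degree 6, i.e. vi.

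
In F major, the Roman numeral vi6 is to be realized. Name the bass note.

F

vi in F major has root D; the chord is D-F-A.
The figure 6 means first inversion — the third is in the bass.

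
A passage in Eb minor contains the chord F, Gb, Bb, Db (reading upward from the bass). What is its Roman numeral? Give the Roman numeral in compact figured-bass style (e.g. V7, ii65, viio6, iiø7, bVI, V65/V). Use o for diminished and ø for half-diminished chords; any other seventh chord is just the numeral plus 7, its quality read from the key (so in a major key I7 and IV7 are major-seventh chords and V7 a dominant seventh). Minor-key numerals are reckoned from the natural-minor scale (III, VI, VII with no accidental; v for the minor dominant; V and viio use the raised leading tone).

III42

The pitches Gb-Bb-Db-F form a major seventh chord rooted on Gb.
In Eb minor, Gb is the mediant; the diatonic major seventh chord there is III7.
With F in the bass the chord is in third inversion, so the figured bass is 42.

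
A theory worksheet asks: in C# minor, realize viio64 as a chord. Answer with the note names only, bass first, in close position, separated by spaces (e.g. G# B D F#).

In C# minor, the leading-tone chord is built on the raised seventh degree, B#.
Stacking thirds from B# gives B#-D#-F#.
The figured bass 64 indicates second inversion, placing the fifth (F#) in the bass: F#-B#-D#.

F# B# D#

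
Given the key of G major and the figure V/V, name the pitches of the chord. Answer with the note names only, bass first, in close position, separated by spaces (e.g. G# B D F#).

A C# E

V/V is a secondary dominant — the dominant triad of V. V in G major is D, so the applied chord's root is A, a perfect fifth above.
Building a major triad on A gives A-C#-E.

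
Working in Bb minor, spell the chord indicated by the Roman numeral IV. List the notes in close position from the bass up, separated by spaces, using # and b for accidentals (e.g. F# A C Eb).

IV is the major subdominant, borrowed from the parallel major. In Bb minor that root is Eb.
So the chord is Eb-G-Bb.

Eb G Bb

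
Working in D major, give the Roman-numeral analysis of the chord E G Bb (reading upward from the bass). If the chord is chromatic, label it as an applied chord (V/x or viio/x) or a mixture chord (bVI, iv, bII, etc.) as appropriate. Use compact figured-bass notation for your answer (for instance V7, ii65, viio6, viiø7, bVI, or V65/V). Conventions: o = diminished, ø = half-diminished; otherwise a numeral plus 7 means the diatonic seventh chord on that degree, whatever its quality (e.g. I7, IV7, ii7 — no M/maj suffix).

Stacked in thirds the chord is E-G-Bb: a diminished triad on E.
E is the second degree of D major. This is the diminished supertonic triad, borrowed from the parallel minor.

iio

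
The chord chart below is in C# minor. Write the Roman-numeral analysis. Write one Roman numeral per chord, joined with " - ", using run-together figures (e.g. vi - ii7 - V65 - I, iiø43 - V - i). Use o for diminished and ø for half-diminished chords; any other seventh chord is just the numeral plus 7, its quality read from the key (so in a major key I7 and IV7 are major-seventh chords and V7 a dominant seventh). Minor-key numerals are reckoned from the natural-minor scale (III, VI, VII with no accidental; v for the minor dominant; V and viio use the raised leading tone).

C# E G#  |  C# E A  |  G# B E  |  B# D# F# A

i - VI6 - III6 - viio7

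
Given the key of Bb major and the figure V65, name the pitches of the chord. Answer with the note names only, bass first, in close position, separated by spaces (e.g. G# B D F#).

A C Eb F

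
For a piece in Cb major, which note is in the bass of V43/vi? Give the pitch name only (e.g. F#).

The applied chord V43/vi is rooted on Eb: Eb-G-Bb-Db.
The figure 43 means second inversion — the fifth is in the bass.

Bb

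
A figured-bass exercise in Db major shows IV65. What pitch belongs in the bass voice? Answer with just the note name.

Bb

IV in Db major has root Gb; the chord is Gb-Bb-Db-F.
The figure 65 means first inversion — the third is in the bass.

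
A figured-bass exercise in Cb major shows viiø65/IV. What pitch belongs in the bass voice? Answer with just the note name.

The applied chord viiø65/IV is rooted on Eb: Eb-Gb-Bbb-Db.
The figure 65 means first inversion — the third is in the bass.

Gb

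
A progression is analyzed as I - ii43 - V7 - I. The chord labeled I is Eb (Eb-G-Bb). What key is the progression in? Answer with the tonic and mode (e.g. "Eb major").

The chord Eb is a major triad rooted on Eb; its label is I.
If Eb is scale degree 1 and the mode makes that degree carry a major triad, the tonic is Eb and the mode is major.

Eb major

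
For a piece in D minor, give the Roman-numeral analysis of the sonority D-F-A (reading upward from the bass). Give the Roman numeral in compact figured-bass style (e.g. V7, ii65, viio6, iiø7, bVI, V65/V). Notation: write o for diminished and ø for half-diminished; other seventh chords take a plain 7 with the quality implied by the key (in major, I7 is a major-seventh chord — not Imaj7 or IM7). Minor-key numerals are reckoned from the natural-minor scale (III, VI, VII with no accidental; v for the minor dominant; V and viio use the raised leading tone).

The pitches D-F-A form a minor triad rooted on D.
D is scale degree 1 in D minor, and a minor triad on that degree is written i.

i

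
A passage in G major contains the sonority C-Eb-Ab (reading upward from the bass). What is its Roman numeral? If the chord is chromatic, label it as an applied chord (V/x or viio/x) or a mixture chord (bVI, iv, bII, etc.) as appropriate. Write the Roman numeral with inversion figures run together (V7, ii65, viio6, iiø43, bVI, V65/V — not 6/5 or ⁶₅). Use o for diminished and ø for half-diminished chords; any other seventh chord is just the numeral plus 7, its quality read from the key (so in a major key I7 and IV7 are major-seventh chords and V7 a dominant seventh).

bII6

The pitches Ab-C-Eb form a major triad rooted on Ab.
Ab is the lowered second degree of G major (diatonic 2 would be A). This is the Neapolitan sixth — a major triad on the lowered second degree, here in its customary first inversion.
With C in the bass the chord is in first inversion, so the figured bass is 6.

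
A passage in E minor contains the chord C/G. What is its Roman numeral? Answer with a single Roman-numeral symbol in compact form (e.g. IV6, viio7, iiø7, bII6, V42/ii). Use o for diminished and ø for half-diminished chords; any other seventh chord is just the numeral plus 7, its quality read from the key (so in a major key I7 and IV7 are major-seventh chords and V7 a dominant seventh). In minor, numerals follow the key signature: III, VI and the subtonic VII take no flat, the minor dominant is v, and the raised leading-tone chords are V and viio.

VI64

Stacked in thirds the chord is C-E-G: a major triad on C.
In E minor, C is the submediant; the diatonic major triad there is VI.
With G in the bass the chord is in second inversion, so the figured bass is 64.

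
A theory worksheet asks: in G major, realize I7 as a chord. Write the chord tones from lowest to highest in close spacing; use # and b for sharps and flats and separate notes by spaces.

G B D F#

The numeral's case and figure indicate a major seventh chord. In G major its root, the tonic, is G.
Stacking thirds from G gives G-B-D-F#.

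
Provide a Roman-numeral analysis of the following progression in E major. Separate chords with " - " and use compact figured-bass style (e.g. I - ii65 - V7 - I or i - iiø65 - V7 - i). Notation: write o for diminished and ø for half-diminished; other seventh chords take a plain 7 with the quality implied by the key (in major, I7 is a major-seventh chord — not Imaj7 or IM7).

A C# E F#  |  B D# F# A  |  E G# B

A-C#-E-F# has root F#, degree 2 in E major, so ii65.
B-D#-F#-A has root B, degree 5 in E major, so V7.
E-G#-B has root E, degree 1 in E major, so I.

ii65 - V7 - I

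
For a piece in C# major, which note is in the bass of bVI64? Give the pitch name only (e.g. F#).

E

bVI in C# major has root A; the chord is A-C#-E.
The figure 64 means second inversion — the fifth is in the bass.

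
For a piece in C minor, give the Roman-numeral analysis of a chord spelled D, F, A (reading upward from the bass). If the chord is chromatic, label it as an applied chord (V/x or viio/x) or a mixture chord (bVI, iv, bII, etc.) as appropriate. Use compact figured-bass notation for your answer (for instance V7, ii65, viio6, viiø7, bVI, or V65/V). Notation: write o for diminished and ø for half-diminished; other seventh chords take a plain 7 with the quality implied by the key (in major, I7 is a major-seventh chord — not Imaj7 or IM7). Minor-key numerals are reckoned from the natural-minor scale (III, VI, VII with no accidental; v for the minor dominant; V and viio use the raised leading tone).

The pitches D-F-A form a minor triad rooted on D.
D is the second degree of C minor. This is the minor supertonic, borrowed from the parallel major (the Dorian ii).

ii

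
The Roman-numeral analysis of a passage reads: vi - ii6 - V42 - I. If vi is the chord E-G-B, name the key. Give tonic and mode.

G major

The anchor chord is a minor triad on E, labeled vi.
If E is scale degree 6 and the mode makes that degree carry a minor triad, the tonic is G and the mode is major.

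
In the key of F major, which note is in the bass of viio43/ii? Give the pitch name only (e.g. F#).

C

The applied chord viio43/ii is rooted on F#: F#-A-C-Eb.
The figure 43 means second inversion — the fifth is in the bass.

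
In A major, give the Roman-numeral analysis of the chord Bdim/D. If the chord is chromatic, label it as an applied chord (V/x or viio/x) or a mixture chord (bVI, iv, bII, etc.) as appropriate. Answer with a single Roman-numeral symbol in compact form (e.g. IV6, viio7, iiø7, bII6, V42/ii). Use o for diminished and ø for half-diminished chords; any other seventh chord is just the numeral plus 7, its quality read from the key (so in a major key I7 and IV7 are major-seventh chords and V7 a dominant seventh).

iio6

Stacked in thirds the chord is B-D-F: a diminished triad on B.
B is the second degree of A major. This is the diminished supertonic triad, borrowed from the parallel minor.
With D in the bass the chord is in first inversion, so the figured bass is 6.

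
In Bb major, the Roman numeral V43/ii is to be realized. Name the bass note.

D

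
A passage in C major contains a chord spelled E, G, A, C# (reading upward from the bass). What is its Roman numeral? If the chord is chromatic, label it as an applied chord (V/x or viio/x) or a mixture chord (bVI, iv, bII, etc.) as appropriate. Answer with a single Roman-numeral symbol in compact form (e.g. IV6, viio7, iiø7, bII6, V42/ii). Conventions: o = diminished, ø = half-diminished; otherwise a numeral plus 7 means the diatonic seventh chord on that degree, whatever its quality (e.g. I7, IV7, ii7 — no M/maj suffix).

Stacked in thirds the chord is A-C#-E-G: a dominant seventh chord on A.
A is not a diatonic chord root with this quality in C major, but it lies a perfect fifth above D (ii), so the chord functions as an applied dominant of ii.
With E in the bass the chord is in second inversion, so the figured bass is 43.

V43/ii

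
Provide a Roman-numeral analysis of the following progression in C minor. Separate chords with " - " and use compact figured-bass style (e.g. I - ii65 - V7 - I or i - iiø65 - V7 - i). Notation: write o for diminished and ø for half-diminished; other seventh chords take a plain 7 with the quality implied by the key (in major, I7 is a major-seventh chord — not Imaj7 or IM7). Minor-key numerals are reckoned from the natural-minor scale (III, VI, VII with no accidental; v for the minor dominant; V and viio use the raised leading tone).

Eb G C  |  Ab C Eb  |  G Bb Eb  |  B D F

i6 - VI - III6 - viio

Eb-G-C: minor triad on C = scale degree 1 → i6.
Ab-C-Eb: root Ab is the submediant; major triad there is VI.
G-Bb-Eb: major triad on Eb = scale degree 3 → III6.
B-D-F: diminished triad on B = scale degree 7 → viio.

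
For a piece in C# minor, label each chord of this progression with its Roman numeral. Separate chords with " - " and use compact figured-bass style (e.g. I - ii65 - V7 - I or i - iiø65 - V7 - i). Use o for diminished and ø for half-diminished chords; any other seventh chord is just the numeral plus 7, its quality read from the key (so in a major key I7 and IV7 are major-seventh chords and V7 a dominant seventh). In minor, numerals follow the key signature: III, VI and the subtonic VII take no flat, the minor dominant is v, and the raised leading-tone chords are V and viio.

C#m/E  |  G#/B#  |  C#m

C#m/E has root C#, degree 1 in C# minor, so i6.
G#/B#: major triad on G# = scale degree 5 → V6.
C#m: minor triad on C# = scale degree 1 → i.

i6 - V6 - i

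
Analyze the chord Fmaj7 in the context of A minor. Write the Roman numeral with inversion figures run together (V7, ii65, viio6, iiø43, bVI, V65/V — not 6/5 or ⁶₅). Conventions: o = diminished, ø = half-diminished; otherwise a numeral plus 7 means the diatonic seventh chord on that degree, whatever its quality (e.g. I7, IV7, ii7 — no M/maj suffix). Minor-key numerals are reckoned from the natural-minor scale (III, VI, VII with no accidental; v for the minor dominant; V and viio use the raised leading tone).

The pitches F-A-C-E form a major seventh chord rooted on F.
F is scale degree 6 in A minor, and a major seventh chord on that degree is written VI7.

VI7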